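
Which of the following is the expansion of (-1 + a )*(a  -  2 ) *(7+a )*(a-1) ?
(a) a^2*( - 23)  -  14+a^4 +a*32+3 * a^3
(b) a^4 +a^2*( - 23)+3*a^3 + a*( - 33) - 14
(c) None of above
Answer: c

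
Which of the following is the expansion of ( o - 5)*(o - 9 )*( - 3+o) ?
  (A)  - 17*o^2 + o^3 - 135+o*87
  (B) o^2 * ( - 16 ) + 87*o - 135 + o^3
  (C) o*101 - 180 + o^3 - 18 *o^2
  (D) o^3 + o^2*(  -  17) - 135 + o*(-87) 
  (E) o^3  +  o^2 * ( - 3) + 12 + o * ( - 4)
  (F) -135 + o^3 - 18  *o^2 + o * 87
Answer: A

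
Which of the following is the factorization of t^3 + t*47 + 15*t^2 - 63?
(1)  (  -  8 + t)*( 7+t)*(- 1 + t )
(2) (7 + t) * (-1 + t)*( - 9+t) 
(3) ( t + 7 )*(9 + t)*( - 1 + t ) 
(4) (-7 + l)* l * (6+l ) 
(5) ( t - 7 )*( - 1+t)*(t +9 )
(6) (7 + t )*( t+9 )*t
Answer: 3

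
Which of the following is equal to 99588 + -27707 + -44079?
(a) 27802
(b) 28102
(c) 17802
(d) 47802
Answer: a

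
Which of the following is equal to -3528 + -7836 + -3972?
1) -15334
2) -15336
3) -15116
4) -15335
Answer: 2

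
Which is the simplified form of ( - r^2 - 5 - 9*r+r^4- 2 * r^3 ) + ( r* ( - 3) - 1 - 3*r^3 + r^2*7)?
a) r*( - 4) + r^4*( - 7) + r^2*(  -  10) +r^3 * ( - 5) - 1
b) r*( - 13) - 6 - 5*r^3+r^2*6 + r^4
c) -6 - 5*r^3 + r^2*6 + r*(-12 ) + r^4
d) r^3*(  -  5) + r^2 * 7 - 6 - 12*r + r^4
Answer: c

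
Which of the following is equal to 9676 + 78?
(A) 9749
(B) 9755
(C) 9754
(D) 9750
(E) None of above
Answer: C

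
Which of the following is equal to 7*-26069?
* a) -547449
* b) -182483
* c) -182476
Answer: b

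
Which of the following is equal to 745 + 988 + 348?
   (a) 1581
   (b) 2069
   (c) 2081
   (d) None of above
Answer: c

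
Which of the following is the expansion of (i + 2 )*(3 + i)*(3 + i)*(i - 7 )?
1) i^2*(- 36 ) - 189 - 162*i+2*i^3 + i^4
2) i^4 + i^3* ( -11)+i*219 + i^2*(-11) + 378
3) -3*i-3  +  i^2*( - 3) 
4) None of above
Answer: 4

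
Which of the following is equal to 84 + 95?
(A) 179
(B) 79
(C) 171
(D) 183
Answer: A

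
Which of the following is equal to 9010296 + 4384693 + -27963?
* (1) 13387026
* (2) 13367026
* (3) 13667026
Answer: 2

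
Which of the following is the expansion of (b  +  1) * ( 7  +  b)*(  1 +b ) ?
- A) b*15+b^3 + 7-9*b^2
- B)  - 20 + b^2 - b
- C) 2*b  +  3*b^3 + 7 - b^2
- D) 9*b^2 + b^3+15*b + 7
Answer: D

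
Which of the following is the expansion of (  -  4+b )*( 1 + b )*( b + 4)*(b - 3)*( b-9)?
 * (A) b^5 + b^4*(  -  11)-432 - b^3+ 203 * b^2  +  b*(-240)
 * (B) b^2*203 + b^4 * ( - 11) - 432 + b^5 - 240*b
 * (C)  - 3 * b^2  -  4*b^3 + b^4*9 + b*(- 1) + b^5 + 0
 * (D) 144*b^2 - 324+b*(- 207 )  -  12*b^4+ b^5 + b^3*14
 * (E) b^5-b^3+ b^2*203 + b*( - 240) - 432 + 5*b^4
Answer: A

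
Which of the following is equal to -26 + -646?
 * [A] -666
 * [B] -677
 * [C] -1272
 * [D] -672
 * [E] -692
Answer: D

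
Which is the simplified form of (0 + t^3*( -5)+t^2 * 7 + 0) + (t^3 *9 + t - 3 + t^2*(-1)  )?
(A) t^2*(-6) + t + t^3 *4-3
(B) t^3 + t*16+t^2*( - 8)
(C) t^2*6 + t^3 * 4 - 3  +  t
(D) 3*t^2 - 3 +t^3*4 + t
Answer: C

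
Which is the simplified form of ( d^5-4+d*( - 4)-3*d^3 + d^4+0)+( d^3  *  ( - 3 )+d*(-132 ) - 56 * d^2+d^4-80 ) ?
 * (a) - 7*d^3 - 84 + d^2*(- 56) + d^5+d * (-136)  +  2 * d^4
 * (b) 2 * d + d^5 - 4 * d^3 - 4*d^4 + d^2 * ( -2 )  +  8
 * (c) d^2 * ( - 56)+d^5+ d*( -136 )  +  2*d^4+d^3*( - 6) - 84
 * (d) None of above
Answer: c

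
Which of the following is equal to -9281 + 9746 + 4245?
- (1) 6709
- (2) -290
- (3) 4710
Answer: 3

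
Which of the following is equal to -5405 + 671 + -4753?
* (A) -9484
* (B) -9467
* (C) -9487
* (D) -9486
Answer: C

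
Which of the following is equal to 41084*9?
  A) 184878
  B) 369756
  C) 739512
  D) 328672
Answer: B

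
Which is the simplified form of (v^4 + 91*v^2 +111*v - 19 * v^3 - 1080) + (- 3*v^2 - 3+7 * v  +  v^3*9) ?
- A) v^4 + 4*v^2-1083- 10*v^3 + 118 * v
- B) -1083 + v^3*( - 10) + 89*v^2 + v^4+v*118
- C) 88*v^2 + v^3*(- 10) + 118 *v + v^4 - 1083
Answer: C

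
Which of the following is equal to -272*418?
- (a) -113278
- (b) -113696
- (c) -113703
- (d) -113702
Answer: b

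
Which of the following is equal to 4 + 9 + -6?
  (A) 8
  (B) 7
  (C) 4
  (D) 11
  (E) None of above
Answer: B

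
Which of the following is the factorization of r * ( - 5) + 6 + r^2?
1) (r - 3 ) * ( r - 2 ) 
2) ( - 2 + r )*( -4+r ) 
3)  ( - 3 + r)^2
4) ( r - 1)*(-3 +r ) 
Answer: 1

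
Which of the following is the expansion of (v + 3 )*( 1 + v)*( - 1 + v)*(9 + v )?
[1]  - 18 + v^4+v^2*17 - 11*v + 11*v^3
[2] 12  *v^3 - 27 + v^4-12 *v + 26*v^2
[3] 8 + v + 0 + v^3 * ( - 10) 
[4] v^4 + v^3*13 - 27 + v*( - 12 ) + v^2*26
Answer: 2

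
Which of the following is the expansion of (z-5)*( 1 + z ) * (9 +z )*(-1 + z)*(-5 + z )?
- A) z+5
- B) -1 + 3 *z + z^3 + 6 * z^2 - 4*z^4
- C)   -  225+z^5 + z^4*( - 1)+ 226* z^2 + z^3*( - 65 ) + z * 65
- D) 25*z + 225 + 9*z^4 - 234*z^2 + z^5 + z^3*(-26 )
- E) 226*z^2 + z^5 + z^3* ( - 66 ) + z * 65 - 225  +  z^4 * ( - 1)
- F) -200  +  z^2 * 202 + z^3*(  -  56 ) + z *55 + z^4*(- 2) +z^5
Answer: E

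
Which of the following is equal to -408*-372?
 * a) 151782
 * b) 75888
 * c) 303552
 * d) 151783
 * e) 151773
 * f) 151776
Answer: f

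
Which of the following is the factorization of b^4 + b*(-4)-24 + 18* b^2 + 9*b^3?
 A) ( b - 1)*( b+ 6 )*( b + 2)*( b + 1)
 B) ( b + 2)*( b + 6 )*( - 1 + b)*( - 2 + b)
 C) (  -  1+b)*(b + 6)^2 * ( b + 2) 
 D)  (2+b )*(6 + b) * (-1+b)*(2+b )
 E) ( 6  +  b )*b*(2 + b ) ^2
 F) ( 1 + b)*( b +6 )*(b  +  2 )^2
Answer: D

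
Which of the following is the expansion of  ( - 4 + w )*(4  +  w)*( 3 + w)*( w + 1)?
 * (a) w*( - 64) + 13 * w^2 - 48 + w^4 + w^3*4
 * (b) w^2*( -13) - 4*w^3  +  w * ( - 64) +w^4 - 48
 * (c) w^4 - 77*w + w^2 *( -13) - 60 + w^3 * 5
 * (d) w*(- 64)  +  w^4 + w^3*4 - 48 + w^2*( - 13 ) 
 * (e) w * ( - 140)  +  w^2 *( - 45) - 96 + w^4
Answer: d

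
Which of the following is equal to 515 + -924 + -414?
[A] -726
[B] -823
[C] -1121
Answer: B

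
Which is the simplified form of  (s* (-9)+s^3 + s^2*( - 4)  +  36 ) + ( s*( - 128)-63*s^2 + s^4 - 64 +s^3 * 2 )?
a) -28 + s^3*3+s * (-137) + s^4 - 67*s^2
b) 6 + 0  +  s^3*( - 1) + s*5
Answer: a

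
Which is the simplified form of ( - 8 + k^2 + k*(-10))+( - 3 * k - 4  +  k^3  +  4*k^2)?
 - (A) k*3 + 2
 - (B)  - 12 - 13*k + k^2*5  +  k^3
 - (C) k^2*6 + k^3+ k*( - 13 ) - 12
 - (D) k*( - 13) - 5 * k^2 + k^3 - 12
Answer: B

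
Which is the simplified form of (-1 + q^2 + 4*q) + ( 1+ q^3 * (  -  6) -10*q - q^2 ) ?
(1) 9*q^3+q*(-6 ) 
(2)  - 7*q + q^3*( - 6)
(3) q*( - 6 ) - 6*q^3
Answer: 3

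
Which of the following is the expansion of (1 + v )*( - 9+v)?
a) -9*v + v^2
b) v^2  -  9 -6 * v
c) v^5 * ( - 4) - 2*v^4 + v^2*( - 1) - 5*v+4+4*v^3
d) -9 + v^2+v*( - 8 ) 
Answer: d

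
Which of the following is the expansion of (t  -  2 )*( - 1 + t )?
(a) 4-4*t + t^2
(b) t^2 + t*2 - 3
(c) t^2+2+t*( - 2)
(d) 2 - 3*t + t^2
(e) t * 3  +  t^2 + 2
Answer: d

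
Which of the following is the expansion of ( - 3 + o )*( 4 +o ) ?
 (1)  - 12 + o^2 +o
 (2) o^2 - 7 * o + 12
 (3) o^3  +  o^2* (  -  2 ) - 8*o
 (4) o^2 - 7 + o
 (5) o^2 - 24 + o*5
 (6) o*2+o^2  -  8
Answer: 1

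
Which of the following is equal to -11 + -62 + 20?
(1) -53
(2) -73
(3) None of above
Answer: 1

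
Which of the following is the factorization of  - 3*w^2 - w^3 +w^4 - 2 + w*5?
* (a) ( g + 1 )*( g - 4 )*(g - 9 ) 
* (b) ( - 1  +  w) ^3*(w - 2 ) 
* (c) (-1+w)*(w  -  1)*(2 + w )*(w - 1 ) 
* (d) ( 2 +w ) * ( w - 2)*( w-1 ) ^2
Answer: c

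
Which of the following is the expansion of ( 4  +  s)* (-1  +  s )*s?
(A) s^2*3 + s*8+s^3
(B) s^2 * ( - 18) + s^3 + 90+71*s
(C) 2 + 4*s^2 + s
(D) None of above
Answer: D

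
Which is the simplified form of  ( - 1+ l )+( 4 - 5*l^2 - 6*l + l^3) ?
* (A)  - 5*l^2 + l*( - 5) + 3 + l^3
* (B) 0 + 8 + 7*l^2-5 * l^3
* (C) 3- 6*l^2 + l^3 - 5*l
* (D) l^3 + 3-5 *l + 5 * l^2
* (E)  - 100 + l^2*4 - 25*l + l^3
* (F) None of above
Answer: A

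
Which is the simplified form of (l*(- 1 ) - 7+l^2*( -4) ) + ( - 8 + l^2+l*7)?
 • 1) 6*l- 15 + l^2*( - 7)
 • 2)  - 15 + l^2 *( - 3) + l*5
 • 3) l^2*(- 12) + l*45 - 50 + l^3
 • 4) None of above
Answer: 4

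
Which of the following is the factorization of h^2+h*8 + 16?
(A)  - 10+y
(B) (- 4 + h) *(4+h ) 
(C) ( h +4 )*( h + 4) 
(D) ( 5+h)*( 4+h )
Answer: C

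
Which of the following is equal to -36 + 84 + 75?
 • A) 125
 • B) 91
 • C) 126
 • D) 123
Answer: D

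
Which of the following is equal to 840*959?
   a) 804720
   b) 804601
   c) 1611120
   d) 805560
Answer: d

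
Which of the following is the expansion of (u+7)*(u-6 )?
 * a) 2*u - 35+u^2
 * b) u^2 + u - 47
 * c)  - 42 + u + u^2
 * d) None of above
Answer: c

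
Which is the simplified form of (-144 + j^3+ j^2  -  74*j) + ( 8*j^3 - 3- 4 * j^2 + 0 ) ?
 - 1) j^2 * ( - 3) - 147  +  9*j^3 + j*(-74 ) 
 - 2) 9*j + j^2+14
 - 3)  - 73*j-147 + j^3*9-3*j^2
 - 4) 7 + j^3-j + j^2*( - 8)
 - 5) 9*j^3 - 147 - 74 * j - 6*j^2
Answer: 1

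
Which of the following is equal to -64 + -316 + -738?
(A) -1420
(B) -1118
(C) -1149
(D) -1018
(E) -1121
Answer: B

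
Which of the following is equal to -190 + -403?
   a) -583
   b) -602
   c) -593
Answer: c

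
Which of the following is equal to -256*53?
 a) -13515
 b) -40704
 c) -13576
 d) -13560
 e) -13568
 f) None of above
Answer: e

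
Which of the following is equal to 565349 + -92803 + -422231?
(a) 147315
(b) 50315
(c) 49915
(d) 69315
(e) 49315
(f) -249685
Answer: b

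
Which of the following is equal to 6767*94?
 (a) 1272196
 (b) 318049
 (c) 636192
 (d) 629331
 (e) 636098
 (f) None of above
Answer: e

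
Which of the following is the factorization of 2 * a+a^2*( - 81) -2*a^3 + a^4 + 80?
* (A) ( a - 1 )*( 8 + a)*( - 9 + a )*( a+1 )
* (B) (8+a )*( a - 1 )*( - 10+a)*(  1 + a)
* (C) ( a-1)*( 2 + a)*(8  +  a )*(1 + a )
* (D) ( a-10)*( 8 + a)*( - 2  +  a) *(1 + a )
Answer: B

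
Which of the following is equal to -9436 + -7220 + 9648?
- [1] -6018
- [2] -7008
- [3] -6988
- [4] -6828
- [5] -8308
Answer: 2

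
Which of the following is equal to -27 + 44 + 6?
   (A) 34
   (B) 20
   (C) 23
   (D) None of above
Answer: C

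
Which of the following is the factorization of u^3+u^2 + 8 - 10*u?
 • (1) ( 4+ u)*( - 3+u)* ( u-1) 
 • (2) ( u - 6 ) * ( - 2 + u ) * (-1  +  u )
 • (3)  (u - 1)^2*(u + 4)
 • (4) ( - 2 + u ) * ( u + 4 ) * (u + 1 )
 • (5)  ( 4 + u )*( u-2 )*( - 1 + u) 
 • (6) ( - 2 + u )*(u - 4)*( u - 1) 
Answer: 5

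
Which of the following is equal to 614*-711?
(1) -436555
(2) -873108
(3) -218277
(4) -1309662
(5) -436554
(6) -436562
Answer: 5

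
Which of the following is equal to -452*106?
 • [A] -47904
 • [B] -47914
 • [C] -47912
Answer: C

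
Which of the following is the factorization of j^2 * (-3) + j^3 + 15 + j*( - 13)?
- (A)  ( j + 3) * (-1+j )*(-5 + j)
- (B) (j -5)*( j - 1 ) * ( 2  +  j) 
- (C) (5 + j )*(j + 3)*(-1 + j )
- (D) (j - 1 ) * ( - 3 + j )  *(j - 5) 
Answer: A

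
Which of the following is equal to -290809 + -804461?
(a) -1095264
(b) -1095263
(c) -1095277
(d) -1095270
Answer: d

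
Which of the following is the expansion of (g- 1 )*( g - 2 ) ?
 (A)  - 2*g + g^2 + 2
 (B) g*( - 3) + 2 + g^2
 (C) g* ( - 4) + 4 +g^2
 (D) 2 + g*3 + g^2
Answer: B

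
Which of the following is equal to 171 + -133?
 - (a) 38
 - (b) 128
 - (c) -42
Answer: a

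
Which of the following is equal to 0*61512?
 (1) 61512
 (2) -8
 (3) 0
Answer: 3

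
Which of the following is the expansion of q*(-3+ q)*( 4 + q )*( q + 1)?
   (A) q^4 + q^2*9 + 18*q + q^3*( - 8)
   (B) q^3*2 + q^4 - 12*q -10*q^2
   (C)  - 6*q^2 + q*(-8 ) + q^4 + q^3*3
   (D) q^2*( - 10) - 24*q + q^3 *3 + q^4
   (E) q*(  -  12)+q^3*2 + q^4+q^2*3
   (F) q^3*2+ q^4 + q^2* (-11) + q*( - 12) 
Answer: F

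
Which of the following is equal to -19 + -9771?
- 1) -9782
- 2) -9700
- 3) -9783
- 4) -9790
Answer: 4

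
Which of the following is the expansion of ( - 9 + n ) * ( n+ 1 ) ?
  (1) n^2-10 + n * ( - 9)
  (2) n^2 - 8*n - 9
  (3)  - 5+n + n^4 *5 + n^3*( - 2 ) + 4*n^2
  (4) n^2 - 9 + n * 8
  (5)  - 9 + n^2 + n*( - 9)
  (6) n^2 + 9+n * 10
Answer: 2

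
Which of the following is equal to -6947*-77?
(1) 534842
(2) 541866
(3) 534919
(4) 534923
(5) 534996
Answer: 3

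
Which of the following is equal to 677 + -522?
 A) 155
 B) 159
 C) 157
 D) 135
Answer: A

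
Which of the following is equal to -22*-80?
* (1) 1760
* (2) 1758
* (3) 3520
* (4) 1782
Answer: 1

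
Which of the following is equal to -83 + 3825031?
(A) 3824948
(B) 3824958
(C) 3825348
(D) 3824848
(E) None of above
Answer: A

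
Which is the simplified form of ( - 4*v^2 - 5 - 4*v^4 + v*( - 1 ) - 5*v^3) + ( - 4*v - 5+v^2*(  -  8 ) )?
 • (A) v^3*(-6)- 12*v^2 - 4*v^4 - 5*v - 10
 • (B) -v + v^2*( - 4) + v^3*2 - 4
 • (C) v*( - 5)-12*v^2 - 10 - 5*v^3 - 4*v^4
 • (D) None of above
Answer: C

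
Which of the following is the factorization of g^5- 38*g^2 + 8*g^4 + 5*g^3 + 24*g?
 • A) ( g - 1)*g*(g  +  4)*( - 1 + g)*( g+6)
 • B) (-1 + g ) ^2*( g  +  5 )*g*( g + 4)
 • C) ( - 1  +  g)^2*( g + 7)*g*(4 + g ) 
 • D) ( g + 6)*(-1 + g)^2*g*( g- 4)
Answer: A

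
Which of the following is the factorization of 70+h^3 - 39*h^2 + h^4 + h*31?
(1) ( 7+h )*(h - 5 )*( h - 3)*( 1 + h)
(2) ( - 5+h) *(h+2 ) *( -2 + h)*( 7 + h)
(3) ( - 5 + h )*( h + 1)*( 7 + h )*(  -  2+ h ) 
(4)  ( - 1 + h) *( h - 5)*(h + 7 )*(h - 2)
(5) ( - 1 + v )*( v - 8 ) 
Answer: 3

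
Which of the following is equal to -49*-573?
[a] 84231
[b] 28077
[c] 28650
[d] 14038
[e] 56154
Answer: b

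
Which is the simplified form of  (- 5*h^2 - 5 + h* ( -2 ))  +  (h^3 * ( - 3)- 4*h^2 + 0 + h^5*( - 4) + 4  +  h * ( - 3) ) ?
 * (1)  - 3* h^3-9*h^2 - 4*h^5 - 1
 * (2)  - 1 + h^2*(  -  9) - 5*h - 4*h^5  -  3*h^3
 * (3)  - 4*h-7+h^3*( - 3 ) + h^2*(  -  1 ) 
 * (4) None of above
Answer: 2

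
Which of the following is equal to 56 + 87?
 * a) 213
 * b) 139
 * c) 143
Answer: c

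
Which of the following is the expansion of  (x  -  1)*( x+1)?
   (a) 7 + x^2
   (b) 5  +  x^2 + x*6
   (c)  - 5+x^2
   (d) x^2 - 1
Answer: d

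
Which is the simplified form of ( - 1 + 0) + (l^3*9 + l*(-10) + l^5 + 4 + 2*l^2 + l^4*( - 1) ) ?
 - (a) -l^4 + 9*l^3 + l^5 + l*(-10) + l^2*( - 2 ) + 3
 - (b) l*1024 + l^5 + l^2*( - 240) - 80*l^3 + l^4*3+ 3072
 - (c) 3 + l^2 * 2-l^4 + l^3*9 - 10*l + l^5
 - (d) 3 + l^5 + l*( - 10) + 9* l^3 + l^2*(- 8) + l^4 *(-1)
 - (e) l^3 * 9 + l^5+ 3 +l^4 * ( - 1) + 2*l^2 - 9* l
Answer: c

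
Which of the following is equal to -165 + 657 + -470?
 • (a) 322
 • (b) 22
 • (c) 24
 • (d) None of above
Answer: b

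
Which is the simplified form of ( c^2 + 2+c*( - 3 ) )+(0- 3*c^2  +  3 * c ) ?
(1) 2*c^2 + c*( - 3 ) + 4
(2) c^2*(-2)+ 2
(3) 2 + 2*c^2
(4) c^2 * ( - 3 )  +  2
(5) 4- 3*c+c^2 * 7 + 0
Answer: 2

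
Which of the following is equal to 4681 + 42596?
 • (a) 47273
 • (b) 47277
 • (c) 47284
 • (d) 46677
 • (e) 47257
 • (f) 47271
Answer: b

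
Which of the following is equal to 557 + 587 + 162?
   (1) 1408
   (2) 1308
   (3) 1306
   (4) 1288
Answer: 3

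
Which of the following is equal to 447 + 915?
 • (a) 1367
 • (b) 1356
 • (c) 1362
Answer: c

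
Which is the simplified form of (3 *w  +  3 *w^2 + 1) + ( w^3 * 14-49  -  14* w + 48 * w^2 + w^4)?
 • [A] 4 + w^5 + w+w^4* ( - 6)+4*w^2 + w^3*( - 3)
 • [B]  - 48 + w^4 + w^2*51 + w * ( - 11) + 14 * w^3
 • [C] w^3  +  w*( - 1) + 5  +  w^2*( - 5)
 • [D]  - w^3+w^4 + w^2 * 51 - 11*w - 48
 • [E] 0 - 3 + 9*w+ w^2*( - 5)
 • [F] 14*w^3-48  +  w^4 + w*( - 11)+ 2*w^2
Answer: B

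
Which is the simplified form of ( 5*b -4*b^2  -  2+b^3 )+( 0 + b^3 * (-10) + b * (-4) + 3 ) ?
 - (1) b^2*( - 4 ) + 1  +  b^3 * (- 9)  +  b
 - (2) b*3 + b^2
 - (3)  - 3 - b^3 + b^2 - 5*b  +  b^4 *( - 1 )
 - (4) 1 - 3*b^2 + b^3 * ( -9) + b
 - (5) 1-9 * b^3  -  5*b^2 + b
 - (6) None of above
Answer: 1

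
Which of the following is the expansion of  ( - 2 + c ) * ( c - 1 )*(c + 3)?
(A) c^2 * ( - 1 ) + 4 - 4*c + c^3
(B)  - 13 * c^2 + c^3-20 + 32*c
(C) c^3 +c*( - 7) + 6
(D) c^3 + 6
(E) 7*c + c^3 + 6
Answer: C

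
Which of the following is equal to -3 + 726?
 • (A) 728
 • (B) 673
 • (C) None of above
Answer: C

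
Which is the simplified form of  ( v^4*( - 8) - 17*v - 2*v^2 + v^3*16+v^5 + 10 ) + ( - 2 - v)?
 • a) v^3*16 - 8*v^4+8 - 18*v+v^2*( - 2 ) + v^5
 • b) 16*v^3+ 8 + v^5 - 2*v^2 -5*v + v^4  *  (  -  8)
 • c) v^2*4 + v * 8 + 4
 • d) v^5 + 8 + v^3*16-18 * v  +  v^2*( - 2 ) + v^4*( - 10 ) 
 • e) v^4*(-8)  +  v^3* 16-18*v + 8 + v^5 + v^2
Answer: a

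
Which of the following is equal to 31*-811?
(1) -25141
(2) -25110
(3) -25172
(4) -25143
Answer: 1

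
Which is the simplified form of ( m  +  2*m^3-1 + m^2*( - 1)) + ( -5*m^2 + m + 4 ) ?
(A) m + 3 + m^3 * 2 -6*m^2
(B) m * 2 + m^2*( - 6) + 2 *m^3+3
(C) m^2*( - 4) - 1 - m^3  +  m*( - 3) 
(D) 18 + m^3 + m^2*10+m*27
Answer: B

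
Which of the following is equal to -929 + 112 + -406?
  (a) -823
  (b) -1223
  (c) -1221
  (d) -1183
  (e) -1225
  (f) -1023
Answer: b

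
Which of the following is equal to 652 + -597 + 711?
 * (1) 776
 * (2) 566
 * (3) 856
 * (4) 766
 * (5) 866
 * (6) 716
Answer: 4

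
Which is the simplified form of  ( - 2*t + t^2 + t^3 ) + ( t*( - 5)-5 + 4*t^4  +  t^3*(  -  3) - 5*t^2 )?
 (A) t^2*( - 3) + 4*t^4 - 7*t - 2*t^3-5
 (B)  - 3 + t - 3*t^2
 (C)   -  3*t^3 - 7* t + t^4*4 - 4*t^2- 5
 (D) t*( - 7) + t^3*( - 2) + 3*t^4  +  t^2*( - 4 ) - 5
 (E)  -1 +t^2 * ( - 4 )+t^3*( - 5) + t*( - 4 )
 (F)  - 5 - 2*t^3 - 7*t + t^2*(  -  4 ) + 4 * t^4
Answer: F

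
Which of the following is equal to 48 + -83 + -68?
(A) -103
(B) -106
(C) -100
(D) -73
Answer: A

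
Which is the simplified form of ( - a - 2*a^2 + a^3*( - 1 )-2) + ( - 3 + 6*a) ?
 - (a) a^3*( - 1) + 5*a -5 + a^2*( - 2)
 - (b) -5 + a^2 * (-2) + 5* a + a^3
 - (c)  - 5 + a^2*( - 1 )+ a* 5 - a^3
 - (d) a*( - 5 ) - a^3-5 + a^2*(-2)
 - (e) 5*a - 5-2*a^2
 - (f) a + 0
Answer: a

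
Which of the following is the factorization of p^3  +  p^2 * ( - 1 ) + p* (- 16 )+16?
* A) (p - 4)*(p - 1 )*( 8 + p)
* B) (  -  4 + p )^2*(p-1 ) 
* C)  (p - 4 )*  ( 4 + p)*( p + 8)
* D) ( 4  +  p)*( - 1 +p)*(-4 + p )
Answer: D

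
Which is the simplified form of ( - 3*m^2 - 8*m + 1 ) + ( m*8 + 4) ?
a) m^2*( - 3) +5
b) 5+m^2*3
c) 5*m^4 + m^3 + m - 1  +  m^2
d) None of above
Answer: a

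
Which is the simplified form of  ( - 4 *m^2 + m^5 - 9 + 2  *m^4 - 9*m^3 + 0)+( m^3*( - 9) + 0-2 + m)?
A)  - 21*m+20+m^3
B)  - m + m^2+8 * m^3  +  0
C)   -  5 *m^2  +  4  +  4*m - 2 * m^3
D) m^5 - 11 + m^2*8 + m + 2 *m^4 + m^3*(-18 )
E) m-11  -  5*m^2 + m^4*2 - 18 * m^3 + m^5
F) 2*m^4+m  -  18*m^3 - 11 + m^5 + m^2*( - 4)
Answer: F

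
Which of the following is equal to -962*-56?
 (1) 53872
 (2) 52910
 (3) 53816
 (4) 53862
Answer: 1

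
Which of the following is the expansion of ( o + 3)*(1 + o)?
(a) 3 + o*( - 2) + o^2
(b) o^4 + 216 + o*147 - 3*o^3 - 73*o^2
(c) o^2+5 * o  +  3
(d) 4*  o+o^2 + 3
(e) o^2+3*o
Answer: d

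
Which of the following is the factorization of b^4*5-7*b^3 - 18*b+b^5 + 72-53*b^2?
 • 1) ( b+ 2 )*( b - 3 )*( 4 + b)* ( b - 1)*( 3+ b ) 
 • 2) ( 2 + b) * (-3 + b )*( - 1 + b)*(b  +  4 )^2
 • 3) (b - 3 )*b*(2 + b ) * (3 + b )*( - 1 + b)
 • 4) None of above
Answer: 1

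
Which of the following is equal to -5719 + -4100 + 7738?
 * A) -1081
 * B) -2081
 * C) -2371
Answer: B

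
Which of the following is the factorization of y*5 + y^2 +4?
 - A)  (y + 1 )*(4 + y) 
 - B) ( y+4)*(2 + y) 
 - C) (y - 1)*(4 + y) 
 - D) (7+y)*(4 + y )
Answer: A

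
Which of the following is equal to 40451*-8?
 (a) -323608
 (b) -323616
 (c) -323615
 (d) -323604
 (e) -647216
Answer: a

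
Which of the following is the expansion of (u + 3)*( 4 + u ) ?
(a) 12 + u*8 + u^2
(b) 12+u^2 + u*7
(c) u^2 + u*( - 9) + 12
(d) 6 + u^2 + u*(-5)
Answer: b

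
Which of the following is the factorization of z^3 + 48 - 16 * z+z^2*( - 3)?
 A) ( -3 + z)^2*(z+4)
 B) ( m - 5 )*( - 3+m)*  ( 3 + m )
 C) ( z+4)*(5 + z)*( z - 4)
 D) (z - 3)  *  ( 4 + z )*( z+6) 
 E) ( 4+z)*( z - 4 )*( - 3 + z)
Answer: E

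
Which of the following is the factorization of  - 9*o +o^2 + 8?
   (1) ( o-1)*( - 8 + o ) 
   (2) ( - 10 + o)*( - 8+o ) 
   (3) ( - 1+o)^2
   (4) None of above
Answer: 1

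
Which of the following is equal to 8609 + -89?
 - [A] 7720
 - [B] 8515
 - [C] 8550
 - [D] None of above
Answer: D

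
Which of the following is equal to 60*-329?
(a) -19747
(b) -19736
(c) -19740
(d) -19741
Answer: c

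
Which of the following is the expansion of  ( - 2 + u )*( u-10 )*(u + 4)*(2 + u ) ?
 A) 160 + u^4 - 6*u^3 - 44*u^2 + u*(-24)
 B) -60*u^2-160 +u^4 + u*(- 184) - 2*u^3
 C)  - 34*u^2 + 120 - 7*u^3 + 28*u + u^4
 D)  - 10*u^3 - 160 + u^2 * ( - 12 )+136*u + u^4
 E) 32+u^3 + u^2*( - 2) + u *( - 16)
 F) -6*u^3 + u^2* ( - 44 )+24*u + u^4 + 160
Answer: F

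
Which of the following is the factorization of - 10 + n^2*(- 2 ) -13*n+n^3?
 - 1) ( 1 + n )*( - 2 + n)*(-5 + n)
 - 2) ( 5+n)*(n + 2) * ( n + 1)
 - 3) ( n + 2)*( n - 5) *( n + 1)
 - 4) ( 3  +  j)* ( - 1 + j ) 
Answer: 3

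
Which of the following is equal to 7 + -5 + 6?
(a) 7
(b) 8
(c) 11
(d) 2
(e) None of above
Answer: b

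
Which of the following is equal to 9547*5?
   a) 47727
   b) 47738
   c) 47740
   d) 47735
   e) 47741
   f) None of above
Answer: d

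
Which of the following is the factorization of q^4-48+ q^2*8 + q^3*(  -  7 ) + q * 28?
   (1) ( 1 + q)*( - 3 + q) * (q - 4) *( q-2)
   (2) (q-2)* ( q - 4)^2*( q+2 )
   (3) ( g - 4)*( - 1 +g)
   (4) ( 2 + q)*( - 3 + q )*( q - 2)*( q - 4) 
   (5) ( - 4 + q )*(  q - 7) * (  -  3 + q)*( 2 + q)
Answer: 4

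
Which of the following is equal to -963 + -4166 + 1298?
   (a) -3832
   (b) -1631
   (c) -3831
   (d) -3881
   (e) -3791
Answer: c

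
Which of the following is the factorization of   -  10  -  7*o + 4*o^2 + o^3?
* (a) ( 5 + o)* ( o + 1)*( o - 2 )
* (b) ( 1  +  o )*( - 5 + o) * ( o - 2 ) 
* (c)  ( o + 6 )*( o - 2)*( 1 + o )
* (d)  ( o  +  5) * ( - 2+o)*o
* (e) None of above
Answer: a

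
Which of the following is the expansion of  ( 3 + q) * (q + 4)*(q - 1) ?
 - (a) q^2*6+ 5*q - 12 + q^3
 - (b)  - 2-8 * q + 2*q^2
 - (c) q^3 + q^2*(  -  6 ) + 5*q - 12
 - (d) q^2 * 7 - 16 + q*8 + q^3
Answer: a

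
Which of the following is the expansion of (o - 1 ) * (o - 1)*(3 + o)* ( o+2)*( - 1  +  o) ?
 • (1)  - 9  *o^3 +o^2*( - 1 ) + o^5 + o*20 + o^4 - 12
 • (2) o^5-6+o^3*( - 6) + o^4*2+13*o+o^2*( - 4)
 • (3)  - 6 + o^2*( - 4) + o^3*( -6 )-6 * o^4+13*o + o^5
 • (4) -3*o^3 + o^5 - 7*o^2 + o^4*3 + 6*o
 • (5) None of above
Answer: 2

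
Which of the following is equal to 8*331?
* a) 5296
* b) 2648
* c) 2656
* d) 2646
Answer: b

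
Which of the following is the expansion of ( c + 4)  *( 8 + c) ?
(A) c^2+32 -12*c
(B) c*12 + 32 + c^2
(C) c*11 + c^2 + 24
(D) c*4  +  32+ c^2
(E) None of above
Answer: B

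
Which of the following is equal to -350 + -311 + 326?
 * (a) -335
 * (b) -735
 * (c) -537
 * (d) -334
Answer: a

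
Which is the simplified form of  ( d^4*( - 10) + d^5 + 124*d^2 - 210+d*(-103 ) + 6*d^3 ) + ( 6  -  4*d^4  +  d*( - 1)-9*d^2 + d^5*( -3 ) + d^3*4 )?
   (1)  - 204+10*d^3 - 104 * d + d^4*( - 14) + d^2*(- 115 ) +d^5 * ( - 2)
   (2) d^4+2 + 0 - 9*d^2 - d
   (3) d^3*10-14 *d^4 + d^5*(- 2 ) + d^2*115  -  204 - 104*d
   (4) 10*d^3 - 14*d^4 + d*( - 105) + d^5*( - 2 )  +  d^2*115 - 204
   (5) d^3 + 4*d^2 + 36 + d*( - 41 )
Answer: 3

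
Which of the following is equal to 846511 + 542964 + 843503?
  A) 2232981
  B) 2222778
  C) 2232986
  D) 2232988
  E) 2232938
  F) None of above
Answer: F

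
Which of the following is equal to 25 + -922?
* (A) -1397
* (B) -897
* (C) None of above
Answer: B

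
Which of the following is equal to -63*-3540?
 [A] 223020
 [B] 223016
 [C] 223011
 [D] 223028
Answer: A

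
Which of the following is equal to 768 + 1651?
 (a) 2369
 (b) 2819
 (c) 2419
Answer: c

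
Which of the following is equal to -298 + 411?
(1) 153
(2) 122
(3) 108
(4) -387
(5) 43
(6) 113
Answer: 6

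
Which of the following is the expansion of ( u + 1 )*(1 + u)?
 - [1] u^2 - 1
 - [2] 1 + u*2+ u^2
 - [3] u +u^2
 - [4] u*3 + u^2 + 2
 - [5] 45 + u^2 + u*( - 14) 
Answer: 2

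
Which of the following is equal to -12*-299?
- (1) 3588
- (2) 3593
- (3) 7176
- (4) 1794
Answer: 1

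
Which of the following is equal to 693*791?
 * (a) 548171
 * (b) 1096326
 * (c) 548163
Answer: c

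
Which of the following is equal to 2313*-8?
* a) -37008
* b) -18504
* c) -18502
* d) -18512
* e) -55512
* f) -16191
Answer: b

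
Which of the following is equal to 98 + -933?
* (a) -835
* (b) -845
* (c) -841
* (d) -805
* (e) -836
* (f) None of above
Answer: a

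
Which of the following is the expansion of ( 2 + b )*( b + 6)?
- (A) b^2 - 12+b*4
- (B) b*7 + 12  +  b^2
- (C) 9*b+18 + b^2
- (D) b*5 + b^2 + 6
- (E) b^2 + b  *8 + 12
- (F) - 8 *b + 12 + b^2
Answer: E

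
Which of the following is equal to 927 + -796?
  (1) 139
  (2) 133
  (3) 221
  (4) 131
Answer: 4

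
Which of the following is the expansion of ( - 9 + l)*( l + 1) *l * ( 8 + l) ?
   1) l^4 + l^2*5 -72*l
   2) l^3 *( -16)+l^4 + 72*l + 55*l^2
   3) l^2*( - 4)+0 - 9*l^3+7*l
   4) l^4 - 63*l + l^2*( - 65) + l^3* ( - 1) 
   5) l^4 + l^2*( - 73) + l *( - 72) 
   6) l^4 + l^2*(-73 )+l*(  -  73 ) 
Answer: 5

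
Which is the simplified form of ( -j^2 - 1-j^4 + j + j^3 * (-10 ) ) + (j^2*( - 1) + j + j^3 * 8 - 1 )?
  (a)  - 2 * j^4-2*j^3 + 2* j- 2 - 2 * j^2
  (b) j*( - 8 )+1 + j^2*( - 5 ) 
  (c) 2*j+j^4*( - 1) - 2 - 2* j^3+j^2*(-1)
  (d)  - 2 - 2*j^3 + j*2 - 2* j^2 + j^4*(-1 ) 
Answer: d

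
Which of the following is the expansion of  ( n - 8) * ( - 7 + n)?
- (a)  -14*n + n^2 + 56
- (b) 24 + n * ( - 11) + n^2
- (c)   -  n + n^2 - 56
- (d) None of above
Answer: d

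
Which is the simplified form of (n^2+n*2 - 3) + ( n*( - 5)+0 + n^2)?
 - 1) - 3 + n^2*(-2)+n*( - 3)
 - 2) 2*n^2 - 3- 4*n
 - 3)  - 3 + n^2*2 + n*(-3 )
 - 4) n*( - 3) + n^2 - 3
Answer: 3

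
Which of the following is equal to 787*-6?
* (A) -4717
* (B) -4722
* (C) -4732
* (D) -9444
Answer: B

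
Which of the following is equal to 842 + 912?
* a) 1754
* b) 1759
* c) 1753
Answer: a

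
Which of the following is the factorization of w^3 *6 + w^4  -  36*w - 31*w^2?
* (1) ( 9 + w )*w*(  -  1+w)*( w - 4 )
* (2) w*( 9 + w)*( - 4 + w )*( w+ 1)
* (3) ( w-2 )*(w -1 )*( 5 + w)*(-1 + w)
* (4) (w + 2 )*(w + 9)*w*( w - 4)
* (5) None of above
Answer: 2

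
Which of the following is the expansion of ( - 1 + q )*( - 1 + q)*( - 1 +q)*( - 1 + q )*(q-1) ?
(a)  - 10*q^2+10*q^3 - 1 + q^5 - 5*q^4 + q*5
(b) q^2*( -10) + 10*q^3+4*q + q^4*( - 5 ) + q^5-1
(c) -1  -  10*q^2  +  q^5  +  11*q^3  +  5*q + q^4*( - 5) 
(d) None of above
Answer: a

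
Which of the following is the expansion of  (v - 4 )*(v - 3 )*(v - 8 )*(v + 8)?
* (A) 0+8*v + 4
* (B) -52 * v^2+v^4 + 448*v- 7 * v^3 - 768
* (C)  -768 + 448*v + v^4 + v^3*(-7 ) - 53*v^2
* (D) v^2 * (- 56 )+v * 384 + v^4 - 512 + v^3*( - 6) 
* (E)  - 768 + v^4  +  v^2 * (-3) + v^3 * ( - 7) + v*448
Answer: B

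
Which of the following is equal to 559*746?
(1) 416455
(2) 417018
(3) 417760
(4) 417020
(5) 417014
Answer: 5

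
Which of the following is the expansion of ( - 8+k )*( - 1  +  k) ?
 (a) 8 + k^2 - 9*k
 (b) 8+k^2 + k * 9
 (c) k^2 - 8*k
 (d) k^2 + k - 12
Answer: a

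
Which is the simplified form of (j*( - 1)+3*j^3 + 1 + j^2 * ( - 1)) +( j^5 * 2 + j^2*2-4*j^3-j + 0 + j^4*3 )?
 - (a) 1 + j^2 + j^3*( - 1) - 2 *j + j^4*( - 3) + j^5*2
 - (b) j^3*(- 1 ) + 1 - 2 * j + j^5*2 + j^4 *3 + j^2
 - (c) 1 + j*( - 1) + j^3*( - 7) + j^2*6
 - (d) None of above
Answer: b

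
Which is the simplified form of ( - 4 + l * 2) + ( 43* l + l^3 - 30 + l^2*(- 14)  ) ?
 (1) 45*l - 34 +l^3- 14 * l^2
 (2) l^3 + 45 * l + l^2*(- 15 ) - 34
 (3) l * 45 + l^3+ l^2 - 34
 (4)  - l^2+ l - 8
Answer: 1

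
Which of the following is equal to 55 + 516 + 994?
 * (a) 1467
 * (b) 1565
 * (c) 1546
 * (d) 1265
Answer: b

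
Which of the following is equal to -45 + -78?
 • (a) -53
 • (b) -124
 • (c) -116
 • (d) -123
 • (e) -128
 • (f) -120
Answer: d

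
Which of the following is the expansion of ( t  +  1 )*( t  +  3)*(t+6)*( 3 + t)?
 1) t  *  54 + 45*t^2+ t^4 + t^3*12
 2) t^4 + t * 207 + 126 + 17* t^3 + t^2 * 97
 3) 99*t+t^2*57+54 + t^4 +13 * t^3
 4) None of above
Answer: 3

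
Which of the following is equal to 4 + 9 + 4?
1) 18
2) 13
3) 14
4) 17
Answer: 4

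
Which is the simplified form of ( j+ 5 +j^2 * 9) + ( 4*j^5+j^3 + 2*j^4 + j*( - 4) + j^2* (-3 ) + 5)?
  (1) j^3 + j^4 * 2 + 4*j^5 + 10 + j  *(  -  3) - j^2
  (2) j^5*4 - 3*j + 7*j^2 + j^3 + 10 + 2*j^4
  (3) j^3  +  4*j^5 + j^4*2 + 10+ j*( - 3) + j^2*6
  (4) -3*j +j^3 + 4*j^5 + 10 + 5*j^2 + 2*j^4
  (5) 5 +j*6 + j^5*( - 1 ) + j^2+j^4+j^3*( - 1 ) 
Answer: 3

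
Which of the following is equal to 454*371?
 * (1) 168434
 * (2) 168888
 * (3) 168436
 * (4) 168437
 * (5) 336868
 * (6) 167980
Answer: 1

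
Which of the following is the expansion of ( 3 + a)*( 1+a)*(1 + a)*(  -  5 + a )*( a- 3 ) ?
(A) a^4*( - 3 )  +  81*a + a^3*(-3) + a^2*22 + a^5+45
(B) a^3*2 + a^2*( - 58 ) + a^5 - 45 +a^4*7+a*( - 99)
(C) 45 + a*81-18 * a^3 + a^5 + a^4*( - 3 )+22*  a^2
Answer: C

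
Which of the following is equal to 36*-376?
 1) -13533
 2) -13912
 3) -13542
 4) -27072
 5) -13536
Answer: 5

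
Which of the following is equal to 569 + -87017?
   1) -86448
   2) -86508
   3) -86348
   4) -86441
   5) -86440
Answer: 1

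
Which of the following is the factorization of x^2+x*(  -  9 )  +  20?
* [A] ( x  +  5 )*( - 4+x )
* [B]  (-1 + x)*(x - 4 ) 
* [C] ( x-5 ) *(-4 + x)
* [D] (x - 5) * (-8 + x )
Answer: C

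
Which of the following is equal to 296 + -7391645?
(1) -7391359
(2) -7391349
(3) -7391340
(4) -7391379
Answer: 2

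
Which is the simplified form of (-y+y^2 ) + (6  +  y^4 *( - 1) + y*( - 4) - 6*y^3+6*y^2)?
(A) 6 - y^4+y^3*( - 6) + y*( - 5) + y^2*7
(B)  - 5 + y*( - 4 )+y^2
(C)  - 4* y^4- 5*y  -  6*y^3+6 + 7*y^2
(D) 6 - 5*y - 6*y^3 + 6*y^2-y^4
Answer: A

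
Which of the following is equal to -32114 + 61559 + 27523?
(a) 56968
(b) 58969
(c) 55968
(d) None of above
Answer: a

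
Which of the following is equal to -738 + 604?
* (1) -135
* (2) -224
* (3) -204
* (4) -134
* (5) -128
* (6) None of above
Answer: 4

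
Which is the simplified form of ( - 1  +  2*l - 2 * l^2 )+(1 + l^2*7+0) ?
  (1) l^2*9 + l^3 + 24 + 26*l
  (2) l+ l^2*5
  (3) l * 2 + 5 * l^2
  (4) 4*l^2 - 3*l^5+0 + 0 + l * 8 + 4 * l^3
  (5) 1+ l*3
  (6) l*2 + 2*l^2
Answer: 3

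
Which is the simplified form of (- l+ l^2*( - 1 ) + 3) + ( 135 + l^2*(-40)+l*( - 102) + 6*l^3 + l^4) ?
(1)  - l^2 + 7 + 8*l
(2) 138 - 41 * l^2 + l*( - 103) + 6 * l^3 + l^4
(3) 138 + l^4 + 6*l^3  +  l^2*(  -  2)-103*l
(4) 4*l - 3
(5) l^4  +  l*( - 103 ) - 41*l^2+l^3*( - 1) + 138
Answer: 2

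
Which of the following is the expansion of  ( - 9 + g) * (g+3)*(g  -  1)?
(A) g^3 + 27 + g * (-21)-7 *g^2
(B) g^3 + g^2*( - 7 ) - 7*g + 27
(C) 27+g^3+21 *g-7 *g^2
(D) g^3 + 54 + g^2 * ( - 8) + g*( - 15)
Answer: A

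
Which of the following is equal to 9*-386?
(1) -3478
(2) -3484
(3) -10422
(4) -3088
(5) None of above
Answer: 5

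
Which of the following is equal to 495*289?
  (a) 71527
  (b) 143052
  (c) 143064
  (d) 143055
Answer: d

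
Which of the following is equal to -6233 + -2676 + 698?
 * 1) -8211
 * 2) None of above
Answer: 1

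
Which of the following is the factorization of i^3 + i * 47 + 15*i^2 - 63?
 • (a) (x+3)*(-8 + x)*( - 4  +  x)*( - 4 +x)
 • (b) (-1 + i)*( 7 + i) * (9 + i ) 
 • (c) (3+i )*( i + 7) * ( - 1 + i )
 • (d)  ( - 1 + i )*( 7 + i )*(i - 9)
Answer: b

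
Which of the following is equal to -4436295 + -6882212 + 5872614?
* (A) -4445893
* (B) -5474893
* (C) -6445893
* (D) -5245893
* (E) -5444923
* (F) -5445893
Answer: F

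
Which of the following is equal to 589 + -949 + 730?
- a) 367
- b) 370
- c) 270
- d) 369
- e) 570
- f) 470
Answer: b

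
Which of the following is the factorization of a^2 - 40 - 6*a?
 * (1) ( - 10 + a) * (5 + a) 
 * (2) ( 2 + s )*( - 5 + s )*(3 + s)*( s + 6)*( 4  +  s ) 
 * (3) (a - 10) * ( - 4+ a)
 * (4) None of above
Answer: 4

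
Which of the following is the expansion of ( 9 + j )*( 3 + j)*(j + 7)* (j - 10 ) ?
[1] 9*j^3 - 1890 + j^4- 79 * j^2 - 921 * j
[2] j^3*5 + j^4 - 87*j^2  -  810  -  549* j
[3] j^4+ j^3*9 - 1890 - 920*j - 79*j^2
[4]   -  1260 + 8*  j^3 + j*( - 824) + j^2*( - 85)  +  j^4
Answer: 1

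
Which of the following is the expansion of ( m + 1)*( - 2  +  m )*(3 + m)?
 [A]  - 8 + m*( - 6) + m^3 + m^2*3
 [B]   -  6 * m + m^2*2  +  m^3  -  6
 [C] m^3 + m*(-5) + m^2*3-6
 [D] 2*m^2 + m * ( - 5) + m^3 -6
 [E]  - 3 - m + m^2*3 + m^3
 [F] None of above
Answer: D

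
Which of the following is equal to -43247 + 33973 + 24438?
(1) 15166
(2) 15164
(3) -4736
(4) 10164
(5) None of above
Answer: 2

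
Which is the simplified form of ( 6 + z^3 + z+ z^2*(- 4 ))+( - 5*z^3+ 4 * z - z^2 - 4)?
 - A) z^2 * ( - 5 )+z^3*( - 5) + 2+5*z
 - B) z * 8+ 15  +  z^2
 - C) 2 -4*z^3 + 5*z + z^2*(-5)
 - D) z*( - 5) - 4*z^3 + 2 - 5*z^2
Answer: C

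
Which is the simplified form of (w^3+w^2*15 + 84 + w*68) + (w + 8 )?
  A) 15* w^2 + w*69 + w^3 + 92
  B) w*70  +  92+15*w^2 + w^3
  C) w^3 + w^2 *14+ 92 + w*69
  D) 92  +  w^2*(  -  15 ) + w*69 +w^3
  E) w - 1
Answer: A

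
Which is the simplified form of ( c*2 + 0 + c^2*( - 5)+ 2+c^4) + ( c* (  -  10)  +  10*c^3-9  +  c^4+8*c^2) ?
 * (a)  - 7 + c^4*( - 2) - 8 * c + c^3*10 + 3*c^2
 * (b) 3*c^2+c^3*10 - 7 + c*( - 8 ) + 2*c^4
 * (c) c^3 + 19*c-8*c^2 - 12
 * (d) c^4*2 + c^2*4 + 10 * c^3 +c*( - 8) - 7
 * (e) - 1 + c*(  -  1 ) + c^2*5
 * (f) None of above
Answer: b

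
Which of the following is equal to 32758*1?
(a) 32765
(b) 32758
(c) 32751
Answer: b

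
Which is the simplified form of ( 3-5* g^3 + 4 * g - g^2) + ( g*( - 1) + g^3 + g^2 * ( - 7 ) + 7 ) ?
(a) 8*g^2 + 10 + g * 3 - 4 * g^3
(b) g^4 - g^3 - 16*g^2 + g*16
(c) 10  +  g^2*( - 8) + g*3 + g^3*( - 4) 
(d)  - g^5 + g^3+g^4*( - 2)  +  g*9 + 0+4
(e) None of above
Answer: c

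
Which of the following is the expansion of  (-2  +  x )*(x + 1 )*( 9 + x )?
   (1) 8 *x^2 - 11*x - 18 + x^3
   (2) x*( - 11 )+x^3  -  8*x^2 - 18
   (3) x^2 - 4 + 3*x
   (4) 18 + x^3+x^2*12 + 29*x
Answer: 1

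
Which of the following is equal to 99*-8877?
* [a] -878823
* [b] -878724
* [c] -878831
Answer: a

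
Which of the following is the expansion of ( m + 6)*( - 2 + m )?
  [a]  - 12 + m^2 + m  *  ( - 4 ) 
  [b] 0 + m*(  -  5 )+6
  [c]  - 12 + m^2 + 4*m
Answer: c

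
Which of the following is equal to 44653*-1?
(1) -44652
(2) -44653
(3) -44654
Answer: 2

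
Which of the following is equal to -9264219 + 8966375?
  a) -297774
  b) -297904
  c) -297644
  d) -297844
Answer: d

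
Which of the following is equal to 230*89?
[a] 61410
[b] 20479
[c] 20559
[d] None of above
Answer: d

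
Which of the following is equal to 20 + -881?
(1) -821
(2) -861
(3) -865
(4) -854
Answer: 2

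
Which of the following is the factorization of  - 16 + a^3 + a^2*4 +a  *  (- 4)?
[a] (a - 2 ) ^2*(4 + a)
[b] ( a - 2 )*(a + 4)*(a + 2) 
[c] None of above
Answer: b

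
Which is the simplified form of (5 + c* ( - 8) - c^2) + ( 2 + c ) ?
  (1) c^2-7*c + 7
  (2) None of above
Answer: 2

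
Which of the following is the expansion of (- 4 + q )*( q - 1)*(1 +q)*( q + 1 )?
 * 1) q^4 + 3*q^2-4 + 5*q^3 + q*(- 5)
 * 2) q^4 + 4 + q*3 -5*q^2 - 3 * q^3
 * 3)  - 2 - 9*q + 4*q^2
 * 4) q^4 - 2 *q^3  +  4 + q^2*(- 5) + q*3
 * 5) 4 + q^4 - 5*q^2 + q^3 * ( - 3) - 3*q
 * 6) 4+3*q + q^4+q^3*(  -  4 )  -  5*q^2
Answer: 2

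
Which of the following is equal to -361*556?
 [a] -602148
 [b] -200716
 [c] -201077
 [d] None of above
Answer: b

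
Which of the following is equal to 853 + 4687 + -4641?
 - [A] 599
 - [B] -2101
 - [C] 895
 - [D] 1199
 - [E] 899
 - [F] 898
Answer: E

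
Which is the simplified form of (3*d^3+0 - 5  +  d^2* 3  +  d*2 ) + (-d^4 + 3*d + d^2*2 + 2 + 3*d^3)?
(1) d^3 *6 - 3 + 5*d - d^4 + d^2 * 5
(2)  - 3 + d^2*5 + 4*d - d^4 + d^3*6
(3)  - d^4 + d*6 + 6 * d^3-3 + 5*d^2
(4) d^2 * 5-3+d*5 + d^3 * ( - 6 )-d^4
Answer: 1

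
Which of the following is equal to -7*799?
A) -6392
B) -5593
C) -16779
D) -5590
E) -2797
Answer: B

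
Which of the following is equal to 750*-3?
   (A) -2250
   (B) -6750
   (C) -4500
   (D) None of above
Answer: A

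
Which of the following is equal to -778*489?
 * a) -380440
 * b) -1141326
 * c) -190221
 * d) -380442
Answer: d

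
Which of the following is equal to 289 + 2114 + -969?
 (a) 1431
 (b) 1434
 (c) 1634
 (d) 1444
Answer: b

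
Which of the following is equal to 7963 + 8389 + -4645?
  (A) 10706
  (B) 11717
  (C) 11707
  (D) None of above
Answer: C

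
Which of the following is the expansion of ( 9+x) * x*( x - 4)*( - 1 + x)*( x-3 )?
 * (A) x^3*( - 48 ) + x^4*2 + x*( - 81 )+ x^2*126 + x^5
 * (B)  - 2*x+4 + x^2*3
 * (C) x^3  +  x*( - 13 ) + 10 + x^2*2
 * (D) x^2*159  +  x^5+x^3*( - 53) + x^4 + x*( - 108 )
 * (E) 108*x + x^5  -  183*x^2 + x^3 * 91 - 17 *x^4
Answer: D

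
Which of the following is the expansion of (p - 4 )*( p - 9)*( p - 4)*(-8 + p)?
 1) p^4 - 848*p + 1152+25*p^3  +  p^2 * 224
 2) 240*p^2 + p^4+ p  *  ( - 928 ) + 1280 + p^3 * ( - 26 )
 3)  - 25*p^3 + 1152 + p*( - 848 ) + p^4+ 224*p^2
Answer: 3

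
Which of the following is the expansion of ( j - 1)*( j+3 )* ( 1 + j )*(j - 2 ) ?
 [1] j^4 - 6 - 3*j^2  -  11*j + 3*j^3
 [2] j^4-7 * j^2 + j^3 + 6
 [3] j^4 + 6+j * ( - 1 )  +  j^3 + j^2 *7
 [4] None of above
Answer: 4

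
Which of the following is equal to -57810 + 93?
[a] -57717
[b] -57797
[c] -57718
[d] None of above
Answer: a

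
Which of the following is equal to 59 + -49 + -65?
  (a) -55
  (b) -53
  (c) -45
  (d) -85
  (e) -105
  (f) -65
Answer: a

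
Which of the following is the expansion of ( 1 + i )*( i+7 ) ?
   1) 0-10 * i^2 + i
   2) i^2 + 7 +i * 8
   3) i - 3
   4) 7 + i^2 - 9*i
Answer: 2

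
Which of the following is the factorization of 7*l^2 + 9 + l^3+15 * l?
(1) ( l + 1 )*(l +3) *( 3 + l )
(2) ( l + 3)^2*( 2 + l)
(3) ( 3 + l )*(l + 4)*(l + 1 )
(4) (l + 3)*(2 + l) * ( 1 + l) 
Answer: 1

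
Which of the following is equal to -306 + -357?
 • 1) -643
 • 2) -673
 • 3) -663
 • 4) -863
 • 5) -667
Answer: 3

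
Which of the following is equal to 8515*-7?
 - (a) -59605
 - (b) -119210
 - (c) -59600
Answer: a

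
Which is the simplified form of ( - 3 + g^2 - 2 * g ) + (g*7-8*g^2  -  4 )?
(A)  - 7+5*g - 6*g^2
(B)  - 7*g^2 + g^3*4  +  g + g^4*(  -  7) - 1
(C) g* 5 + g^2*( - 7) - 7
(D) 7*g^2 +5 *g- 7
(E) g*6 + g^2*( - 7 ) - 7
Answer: C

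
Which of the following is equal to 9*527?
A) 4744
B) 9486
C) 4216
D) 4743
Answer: D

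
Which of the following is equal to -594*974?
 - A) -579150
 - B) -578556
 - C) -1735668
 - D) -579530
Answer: B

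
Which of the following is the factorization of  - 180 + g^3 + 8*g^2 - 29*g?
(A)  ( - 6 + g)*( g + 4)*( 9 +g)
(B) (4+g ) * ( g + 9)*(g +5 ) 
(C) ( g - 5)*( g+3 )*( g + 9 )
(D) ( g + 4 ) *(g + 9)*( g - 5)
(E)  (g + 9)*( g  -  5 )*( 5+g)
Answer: D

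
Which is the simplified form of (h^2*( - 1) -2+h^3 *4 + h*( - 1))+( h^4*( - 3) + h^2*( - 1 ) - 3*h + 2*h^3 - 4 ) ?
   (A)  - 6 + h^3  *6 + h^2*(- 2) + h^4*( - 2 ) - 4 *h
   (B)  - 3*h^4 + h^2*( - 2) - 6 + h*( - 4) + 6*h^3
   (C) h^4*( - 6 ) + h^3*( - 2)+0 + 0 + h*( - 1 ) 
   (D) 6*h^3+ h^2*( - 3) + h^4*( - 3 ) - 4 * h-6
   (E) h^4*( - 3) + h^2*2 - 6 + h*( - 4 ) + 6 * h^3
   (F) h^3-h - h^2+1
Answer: B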